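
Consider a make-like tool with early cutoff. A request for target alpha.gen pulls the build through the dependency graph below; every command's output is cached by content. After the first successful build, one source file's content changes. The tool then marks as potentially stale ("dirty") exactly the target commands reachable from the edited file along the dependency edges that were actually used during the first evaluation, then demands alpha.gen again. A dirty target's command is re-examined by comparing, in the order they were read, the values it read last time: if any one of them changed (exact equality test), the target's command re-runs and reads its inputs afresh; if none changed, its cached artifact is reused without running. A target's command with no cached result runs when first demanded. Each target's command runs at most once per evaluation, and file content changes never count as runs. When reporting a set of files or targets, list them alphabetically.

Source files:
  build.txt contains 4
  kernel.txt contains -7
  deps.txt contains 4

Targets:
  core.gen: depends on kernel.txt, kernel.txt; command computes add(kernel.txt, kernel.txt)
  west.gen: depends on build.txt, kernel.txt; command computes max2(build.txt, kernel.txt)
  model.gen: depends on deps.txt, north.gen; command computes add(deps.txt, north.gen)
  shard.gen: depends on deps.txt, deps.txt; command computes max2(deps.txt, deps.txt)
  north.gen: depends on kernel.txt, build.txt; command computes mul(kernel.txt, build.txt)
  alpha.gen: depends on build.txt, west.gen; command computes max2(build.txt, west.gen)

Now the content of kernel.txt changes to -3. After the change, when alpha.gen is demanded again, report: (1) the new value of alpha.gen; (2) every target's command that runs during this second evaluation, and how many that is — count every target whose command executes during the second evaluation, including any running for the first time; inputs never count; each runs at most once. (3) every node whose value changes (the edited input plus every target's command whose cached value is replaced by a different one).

Demanding alpha.gen again yields 4.
1 target commands run: west.gen.
The nodes whose values change: kernel.txt.
Note the absorption at west.gen: it re-runs yet its value is the same, leaving the output's value untouched.

First demand of the output computes:
  west.gen = max2(4, -7) = 4
  alpha.gen = max2(4, 4) = 4

After the edit, cleaning proceeds:
  west.gen: a read changed (kernel.txt -7->-3) — executes, giving 4 — identical to its old value.
  alpha.gen: dirty, but its reads are unchanged (build.txt unchanged, west.gen unchanged); cached 4 stands.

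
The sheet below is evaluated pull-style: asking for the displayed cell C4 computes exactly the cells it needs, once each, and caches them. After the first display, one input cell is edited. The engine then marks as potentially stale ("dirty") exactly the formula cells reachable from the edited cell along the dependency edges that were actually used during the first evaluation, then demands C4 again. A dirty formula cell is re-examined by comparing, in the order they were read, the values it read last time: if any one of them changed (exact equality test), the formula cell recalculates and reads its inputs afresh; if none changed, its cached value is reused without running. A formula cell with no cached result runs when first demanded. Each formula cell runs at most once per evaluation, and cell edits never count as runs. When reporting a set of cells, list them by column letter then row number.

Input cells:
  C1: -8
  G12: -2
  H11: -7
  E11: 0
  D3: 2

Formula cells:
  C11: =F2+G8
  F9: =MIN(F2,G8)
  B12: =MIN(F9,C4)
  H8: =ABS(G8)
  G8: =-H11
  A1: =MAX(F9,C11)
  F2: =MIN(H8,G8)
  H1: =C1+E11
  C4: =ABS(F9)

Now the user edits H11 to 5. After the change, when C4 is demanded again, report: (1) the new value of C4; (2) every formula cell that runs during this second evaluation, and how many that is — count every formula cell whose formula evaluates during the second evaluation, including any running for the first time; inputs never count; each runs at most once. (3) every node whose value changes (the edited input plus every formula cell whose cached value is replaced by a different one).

First demand of the output computes:
  G8 = -(-7) = 7
  H8 = ABS(7) = 7
  F2 = MIN(7, 7) = 7
  F9 = MIN(7, 7) = 7
  C4 = ABS(7) = 7

After the edit, cleaning proceeds:
  G8: a read changed (H11 -7->5) — executes, giving -5.
  H8: a read changed (G8 7->-5) — executes, giving 5.
  F2: a read changed (H8 7->5; G8 7->-5) — executes, giving -5.
  F9: a read changed (F2 7->-5; G8 7->-5) — executes, giving -5.
  C4: a read changed (F9 7->-5) — executes, giving 5.

Demanding C4 again yields 5.
5 formula cells run: C4, F2, F9, G8, H8.
The nodes whose values change: C4, F2, F9, G8, H8, H11.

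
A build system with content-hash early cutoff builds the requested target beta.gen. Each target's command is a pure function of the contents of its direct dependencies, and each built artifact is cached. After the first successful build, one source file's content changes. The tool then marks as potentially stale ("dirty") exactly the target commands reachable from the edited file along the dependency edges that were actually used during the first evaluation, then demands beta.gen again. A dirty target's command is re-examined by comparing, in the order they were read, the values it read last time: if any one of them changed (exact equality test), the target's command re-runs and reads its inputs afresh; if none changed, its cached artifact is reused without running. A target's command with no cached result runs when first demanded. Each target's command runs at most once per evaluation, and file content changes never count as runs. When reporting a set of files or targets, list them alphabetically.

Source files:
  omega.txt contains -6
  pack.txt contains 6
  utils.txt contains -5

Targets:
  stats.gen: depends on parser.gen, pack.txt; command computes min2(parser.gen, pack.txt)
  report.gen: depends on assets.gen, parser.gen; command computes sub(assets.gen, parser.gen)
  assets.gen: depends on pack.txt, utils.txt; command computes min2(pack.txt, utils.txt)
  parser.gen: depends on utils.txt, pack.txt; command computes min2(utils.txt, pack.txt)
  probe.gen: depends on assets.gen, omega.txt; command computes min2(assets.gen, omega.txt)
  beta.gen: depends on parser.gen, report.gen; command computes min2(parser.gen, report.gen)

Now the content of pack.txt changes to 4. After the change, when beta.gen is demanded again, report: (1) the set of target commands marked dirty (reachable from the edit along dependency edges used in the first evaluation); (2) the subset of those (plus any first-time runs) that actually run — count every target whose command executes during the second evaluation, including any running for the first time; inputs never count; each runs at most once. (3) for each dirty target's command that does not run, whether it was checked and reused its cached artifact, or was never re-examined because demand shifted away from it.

First evaluation (everything demanded from the output):
  assets.gen = min2(6, -5) = -5
  parser.gen = min2(-5, 6) = -5
  report.gen = sub(-5, -5) = 0
  beta.gen = min2(-5, 0) = -5

Propagation after the edit:
  assets.gen: runs — pack.txt 6->4; result -5 (same value as before).
  parser.gen: runs — pack.txt 6->4; result -5 (same value as before).
  report.gen: checked — values it read are unchanged (assets.gen unchanged, parser.gen unchanged); reused cached 0 without running.
  beta.gen: checked — values it read are unchanged (parser.gen unchanged, report.gen unchanged); reused cached -5 without running.

Key observation: the cutoff stops propagation at report.gen — its inputs' values are unchanged, so it reuses its cache.

Marked dirty: assets.gen, beta.gen, parser.gen, report.gen.
Target commands that run: assets.gen, parser.gen — 2 in total.
Checked but reused from cache: beta.gen, report.gen.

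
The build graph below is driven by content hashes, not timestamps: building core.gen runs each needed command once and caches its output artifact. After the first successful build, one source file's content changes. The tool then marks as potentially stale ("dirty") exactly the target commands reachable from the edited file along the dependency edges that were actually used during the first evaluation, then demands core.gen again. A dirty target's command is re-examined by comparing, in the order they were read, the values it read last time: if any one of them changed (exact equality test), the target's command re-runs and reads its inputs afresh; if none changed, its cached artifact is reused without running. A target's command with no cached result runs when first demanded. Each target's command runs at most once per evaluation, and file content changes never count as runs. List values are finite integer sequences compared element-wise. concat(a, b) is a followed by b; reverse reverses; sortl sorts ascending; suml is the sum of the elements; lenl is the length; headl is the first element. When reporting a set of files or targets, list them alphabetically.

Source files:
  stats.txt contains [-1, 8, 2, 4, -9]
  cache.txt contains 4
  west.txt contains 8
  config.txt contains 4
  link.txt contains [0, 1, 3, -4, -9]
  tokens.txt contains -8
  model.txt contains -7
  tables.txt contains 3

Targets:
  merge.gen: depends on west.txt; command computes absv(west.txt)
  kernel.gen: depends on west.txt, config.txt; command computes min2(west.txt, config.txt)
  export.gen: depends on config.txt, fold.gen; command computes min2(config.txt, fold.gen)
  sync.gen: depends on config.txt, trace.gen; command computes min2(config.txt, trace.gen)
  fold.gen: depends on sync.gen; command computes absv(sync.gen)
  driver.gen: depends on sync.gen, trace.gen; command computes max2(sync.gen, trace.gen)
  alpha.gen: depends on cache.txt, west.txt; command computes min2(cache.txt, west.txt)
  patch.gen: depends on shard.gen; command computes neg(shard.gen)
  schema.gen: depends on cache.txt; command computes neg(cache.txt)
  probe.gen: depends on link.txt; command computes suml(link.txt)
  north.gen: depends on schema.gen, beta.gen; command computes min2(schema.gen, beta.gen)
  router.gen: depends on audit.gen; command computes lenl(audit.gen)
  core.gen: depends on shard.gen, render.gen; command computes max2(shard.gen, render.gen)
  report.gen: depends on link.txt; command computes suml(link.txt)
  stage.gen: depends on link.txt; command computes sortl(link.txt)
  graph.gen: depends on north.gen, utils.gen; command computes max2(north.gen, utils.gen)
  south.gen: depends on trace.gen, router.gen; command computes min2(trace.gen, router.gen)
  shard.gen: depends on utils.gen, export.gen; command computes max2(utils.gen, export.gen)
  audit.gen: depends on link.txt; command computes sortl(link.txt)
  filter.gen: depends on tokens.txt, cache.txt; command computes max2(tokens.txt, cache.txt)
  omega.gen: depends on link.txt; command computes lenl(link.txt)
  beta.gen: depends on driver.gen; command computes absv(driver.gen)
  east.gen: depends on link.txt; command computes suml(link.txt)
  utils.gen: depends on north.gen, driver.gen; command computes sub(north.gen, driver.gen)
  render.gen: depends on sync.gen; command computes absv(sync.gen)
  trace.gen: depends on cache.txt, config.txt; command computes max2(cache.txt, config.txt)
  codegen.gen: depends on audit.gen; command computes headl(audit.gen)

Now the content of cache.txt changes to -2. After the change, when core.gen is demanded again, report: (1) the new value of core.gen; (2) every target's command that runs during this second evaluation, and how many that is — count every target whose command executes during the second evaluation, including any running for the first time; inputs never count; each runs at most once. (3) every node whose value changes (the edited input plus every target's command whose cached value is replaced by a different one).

core.gen now evaluates to 4.
Run set: north.gen, schema.gen, shard.gen, trace.gen, utils.gen (5 run).
Changed values: cache.txt, north.gen, schema.gen, utils.gen.
The important point: at sync.gen every value read last time is unchanged, so the dirty flag clears without a run.

Initial pass — values computed on the first demand:
  schema.gen = neg(4) = -4
  trace.gen = max2(4, 4) = 4
  sync.gen = min2(4, 4) = 4
  driver.gen = max2(4, 4) = 4
  beta.gen = absv(4) = 4
  fold.gen = absv(4) = 4
  export.gen = min2(4, 4) = 4
  north.gen = min2(-4, 4) = -4
  render.gen = absv(4) = 4
  utils.gen = sub(-4, 4) = -8
  shard.gen = max2(-8, 4) = 4
  core.gen = max2(4, 4) = 4

Second demand — change propagation:
  schema.gen: re-runs because cache.txt 4->-2; new result 2.
  trace.gen: re-runs because cache.txt 4->-2; new result 4 (unchanged).
  sync.gen: re-examined; everything it read last time is the same (config.txt unchanged, trace.gen unchanged) — cache 4 kept, no run.
  driver.gen: re-examined; everything it read last time is the same (sync.gen unchanged, trace.gen unchanged) — cache 4 kept, no run.
  beta.gen: re-examined; everything it read last time is the same (driver.gen unchanged) — cache 4 kept, no run.
  fold.gen: re-examined; everything it read last time is the same (sync.gen unchanged) — cache 4 kept, no run.
  export.gen: re-examined; everything it read last time is the same (config.txt unchanged, fold.gen unchanged) — cache 4 kept, no run.
  north.gen: re-runs because schema.gen -4->2; new result 2.
  render.gen: re-examined; everything it read last time is the same (sync.gen unchanged) — cache 4 kept, no run.
  utils.gen: re-runs because north.gen -4->2; new result -2.
  shard.gen: re-runs because utils.gen -8->-2; new result 4 (unchanged).
  core.gen: re-examined; everything it read last time is the same (shard.gen unchanged, render.gen unchanged) — cache 4 kept, no run.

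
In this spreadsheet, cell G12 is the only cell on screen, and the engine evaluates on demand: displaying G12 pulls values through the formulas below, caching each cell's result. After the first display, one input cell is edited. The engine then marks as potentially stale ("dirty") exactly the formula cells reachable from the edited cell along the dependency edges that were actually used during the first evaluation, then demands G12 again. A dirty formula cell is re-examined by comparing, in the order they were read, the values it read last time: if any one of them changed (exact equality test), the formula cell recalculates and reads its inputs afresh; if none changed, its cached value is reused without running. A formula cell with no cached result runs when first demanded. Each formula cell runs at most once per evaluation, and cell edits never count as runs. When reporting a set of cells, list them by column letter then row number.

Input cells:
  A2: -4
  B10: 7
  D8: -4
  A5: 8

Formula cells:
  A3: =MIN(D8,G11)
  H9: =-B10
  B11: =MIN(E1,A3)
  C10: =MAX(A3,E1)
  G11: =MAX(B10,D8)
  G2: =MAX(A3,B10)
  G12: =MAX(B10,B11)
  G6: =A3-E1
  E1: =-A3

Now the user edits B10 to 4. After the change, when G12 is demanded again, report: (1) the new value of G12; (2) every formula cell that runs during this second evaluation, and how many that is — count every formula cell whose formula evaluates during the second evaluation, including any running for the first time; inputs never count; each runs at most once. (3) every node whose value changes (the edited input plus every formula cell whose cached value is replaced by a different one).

Initial pass — values computed on the first demand:
  G11 = MAX(7, -4) = 7
  A3 = MIN(-4, 7) = -4
  E1 = -(-4) = 4
  B11 = MIN(4, -4) = -4
  G12 = MAX(7, -4) = 7

Second demand — change propagation:
  G11: re-runs because B10 7->4; new result 4.
  A3: re-runs because G11 7->4; new result -4 (unchanged).
  E1: re-examined; everything it read last time is the same (A3 unchanged) — cache 4 kept, no run.
  B11: re-examined; everything it read last time is the same (E1 unchanged, A3 unchanged) — cache -4 kept, no run.
  G12: re-runs because B10 7->4; new result 4.

The important point: at E1 every value read last time is unchanged, so the dirty flag clears without a run.

G12 now evaluates to 4.
Run set: A3, G11, G12 (3 run).
Changed values: B10, G11, G12.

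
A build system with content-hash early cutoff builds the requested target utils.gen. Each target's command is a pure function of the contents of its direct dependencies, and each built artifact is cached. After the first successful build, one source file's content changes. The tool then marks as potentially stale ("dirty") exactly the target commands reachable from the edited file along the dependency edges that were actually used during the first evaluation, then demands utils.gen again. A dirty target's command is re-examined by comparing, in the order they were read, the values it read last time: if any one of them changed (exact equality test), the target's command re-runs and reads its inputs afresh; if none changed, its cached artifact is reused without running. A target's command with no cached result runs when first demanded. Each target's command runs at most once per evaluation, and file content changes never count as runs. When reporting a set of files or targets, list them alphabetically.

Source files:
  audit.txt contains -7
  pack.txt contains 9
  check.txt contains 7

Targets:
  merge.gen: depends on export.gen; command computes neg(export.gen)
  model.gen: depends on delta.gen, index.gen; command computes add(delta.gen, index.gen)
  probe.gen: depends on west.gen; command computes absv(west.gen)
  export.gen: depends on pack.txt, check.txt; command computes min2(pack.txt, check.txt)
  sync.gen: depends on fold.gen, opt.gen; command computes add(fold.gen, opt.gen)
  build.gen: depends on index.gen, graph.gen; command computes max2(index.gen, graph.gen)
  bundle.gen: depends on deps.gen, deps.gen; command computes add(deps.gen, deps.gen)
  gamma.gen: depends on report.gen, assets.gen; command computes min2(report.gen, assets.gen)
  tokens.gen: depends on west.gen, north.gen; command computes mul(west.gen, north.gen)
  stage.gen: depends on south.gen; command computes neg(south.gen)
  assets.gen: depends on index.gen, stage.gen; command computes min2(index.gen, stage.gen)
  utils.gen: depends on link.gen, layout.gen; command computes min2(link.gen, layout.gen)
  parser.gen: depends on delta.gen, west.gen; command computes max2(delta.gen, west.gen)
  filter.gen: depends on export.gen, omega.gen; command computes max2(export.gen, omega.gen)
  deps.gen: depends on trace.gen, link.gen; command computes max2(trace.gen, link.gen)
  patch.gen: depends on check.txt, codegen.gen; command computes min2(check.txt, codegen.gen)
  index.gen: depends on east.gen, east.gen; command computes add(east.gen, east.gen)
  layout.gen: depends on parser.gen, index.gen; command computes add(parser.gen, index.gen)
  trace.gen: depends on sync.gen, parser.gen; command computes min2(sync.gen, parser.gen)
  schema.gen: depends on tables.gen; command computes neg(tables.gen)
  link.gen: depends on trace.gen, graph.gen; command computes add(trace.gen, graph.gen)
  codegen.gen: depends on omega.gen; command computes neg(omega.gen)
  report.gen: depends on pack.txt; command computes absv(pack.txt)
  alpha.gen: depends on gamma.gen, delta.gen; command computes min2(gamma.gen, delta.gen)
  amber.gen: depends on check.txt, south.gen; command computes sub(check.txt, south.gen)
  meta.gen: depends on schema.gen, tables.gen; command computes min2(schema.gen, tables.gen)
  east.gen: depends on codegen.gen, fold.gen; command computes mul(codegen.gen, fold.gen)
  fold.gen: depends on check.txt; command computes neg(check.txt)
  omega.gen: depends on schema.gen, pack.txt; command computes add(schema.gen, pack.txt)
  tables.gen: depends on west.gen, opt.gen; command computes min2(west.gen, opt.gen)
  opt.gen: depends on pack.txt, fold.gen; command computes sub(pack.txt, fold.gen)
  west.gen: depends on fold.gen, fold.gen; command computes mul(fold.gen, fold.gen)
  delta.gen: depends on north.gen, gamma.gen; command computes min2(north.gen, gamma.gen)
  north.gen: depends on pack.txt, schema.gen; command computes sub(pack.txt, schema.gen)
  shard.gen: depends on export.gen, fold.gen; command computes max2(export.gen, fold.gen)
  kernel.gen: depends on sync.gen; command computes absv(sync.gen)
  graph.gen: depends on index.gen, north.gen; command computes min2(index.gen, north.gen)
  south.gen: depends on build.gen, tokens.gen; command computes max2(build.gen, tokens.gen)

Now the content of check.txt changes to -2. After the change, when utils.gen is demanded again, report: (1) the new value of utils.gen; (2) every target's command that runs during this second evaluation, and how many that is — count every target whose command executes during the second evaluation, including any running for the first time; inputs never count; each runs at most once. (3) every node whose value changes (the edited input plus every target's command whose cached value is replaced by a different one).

First evaluation (everything demanded from the output):
  fold.gen = neg(7) = -7
  opt.gen = sub(9, -7) = 16
  report.gen = absv(9) = 9
  sync.gen = add(-7, 16) = 9
  west.gen = mul(-7, -7) = 49
  tables.gen = min2(49, 16) = 16
  schema.gen = neg(16) = -16
  north.gen = sub(9, -16) = 25
  omega.gen = add(-16, 9) = -7
  codegen.gen = neg(-7) = 7
  east.gen = mul(7, -7) = -49
  index.gen = add(-49, -49) = -98
  graph.gen = min2(-98, 25) = -98
  build.gen = max2(-98, -98) = -98
  tokens.gen = mul(49, 25) = 1225
  south.gen = max2(-98, 1225) = 1225
  stage.gen = neg(1225) = -1225
  assets.gen = min2(-98, -1225) = -1225
  gamma.gen = min2(9, -1225) = -1225
  delta.gen = min2(25, -1225) = -1225
  parser.gen = max2(-1225, 49) = 49
  layout.gen = add(49, -98) = -49
  trace.gen = min2(9, 49) = 9
  link.gen = add(9, -98) = -89
  utils.gen = min2(-89, -49) = -89

Propagation after the edit:
  fold.gen: runs — check.txt 7->-2; result 2.
  opt.gen: runs — fold.gen -7->2; result 7.
  sync.gen: runs — fold.gen -7->2; opt.gen 16->7; result 9 (same value as before).
  west.gen: runs — fold.gen -7->2; fold.gen -7->2; result 4.
  tables.gen: runs — west.gen 49->4; opt.gen 16->7; result 4.
  schema.gen: runs — tables.gen 16->4; result -4.
  north.gen: runs — schema.gen -16->-4; result 13.
  omega.gen: runs — schema.gen -16->-4; result 5.
  codegen.gen: runs — omega.gen -7->5; result -5.
  east.gen: runs — codegen.gen 7->-5; fold.gen -7->2; result -10.
  index.gen: runs — east.gen -49->-10; east.gen -49->-10; result -20.
  graph.gen: runs — index.gen -98->-20; north.gen 25->13; result -20.
  build.gen: runs — index.gen -98->-20; graph.gen -98->-20; result -20.
  tokens.gen: runs — west.gen 49->4; north.gen 25->13; result 52.
  south.gen: runs — build.gen -98->-20; tokens.gen 1225->52; result 52.
  stage.gen: runs — south.gen 1225->52; result -52.
  assets.gen: runs — index.gen -98->-20; stage.gen -1225->-52; result -52.
  gamma.gen: runs — assets.gen -1225->-52; result -52.
  delta.gen: runs — north.gen 25->13; gamma.gen -1225->-52; result -52.
  parser.gen: runs — delta.gen -1225->-52; west.gen 49->4; result 4.
  layout.gen: runs — parser.gen 49->4; index.gen -98->-20; result -16.
  trace.gen: runs — parser.gen 49->4; result 4.
  link.gen: runs — trace.gen 9->4; graph.gen -98->-20; result -16.
  utils.gen: runs — link.gen -89->-16; layout.gen -49->-16; result -16.

New value of utils.gen: -16.
Target commands that run: assets.gen, build.gen, codegen.gen, delta.gen, east.gen, fold.gen, gamma.gen, graph.gen, index.gen, layout.gen, link.gen, north.gen, omega.gen, opt.gen, parser.gen, schema.gen, south.gen, stage.gen, sync.gen, tables.gen, tokens.gen, trace.gen, utils.gen, west.gen — 24 in total.
Values that change: assets.gen, build.gen, check.txt, codegen.gen, delta.gen, east.gen, fold.gen, gamma.gen, graph.gen, index.gen, layout.gen, link.gen, north.gen, omega.gen, opt.gen, parser.gen, schema.gen, south.gen, stage.gen, tables.gen, tokens.gen, trace.gen, utils.gen, west.gen.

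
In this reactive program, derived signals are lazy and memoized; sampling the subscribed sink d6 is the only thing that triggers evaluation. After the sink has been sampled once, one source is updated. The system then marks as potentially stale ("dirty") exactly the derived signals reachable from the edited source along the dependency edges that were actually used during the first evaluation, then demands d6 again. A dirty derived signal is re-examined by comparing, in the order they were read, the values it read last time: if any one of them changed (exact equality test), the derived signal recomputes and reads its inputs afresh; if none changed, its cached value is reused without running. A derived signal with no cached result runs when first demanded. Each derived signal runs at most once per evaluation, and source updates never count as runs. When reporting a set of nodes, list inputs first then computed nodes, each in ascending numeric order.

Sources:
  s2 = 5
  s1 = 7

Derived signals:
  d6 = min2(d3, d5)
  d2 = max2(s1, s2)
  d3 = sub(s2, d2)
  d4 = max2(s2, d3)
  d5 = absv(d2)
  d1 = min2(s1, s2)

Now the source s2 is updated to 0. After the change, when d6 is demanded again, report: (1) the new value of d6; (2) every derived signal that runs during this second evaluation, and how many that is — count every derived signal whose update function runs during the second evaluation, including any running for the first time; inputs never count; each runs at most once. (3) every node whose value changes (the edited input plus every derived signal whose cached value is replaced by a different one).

First demand of the output computes:
  d2 = max2(7, 5) = 7
  d3 = sub(5, 7) = -2
  d5 = absv(7) = 7
  d6 = min2(-2, 7) = -2

After the edit, cleaning proceeds:
  d2: a read changed (s2 5->0) — executes, giving 7 — identical to its old value.
  d3: a read changed (s2 5->0) — executes, giving -7.
  d5: dirty, but its reads are unchanged (d2 unchanged); cached 7 stands.
  d6: a read changed (d3 -2->-7) — executes, giving -7.

Note where the cutoff bites: d5 is checked, finds nothing changed, and keeps its cache.

Demanding d6 again yields -7.
3 derived signals run: d2, d3, d6.
The nodes whose values change: s2, d3, d6.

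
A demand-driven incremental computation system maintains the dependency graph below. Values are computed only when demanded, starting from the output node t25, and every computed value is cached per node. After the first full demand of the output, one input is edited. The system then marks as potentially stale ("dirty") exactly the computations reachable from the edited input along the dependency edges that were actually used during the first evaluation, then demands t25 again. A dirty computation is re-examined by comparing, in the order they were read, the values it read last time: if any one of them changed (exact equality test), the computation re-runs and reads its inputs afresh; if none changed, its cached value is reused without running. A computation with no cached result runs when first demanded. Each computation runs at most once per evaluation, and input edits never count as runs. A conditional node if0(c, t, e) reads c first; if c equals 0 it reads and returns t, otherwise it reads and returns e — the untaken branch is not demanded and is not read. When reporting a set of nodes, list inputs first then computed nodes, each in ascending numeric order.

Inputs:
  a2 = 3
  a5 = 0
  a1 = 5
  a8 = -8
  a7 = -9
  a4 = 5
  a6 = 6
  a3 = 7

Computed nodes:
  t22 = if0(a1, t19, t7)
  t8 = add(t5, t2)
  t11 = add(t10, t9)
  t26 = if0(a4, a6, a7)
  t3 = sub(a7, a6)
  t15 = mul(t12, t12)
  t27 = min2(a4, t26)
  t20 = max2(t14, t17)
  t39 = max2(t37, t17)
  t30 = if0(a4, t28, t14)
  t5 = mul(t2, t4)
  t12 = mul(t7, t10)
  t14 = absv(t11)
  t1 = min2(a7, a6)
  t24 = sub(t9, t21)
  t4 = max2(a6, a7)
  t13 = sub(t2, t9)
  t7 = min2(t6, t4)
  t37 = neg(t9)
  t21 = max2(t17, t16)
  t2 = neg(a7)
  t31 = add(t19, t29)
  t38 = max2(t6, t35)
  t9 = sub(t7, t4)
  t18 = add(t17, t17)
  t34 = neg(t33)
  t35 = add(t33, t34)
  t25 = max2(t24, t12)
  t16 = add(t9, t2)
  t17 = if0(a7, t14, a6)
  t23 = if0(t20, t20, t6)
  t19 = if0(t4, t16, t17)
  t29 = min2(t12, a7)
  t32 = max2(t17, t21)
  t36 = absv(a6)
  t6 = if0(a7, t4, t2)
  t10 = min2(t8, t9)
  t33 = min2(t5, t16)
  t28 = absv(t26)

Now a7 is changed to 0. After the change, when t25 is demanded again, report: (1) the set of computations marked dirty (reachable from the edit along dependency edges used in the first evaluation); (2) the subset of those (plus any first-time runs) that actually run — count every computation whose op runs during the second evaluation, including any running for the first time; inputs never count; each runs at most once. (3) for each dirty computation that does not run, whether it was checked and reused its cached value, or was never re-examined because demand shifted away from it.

First evaluation (everything demanded from the output):
  t2 = neg(-9) = 9
  t4 = max2(6, -9) = 6
  t5 = mul(9, 6) = 54
  t6 = if0(a7=-9 -> else branch t2) = 9
  t7 = min2(9, 6) = 6
  t8 = add(54, 9) = 63
  t9 = sub(6, 6) = 0
  t10 = min2(63, 0) = 0
  t12 = mul(6, 0) = 0
  t16 = add(0, 9) = 9
  t17 = if0(a7=-9 -> else branch a6) = 6
  t21 = max2(6, 9) = 9
  t24 = sub(0, 9) = -9
  t25 = max2(-9, 0) = 0

Propagation after the edit:
  t2: runs — a7 -9->0; result 0.
  t4: runs — a7 -9->0; result 6 (same value as before).
  t5: runs — t2 9->0; result 0.
  t6: runs — a7 -9->0; t2 9->0; result 6.
  t7: runs — t6 9->6; result 6 (same value as before).
  t8: runs — t5 54->0; t2 9->0; result 0.
  t9: checked — values it read are unchanged (t7 unchanged, t4 unchanged); reused cached 0 without running.
  t10: runs — t8 63->0; result 0 (same value as before).
  t11: demanded for the first time — runs, produces 0.
  t12: checked — values it read are unchanged (t7 unchanged, t10 unchanged); reused cached 0 without running.
  t14: demanded for the first time — runs, produces 0.
  t16: runs — t2 9->0; result 0.
  t17: runs — a7 -9->0; result 0.
  t21: runs — t17 6->0; t16 9->0; result 0.
  t24: runs — t21 9->0; result 0.
  t25: runs — t24 -9->0; result 0 (same value as before).

Key observation: a condition flipped, so demand reaches new nodes — t11, t14 run for the first time.

Marked dirty: t2, t4, t5, t6, t7, t8, t9, t10, t12, t16, t17, t21, t24, t25.
Computations that run: t2, t4, t5, t6, t7, t8, t10, t11, t14, t16, t17, t21, t24, t25 — 14 in total.
Checked but reused from cache: t9, t12.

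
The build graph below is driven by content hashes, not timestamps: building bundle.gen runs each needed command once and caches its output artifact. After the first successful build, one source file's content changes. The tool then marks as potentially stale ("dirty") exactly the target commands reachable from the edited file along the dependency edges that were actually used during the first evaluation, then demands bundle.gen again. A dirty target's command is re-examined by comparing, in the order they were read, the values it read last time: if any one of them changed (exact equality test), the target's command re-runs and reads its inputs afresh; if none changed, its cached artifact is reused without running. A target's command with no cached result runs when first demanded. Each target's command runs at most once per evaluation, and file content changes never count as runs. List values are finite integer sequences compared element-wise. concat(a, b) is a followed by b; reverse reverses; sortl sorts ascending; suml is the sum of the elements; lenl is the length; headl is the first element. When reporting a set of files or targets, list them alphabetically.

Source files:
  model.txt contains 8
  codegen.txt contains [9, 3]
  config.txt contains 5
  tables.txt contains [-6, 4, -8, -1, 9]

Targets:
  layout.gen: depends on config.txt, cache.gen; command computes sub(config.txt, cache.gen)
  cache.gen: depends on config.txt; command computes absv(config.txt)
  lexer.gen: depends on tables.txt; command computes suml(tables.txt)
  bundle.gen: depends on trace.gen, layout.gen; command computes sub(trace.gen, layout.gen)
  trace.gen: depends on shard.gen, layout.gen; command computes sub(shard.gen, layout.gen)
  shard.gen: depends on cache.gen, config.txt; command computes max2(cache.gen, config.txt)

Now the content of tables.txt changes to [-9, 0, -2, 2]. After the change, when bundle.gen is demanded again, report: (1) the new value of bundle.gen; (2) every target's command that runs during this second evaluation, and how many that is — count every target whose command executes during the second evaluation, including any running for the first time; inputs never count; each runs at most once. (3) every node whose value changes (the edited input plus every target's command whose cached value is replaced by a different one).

bundle.gen now evaluates to 5.
Run set: none (0 run).
Changed values: tables.txt.
The important point: nothing the output needs ever reads tables.txt, so the edit is invisible to it.

Initial pass — values computed on the first demand:
  cache.gen = absv(5) = 5
  layout.gen = sub(5, 5) = 0
  shard.gen = max2(5, 5) = 5
  trace.gen = sub(5, 0) = 5
  bundle.gen = sub(5, 0) = 5

Second demand — change propagation:
  no demanded computation ever read tables.txt, so the edit dirties nothing and nothing runs.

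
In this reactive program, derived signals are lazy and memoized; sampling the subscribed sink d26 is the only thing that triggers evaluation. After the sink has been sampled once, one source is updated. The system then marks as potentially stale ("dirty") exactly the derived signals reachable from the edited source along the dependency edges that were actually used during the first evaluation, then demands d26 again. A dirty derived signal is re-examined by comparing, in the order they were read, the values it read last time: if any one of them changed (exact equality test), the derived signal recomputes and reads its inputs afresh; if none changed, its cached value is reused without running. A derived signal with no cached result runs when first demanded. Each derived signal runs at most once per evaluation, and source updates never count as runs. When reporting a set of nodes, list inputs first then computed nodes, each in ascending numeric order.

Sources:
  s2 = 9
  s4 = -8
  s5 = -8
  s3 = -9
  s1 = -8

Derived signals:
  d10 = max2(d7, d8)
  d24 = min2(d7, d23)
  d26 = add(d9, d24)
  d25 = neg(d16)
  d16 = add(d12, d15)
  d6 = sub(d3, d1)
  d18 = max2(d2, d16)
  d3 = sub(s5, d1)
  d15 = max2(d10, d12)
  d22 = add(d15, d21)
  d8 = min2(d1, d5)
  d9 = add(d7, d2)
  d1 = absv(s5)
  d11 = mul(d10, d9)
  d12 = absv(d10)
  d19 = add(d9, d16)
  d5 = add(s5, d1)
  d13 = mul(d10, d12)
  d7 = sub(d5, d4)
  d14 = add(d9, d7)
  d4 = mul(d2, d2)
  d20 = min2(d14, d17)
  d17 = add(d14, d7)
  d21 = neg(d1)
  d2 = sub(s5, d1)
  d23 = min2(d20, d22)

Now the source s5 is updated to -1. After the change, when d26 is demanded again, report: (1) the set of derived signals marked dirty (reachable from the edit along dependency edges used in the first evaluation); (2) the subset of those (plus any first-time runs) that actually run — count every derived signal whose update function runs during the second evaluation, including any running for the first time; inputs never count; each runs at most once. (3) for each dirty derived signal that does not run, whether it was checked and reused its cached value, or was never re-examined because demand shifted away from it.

The edit dirties: d1, d2, d4, d5, d7, d8, d9, d10, d12, d14, d15, d17, d20, d21, d22, d23, d24, d26.
16 derived signals run: d1, d2, d4, d5, d7, d8, d9, d10, d14, d17, d20, d21, d22, d23, d24, d26.
Cache hits after checking: d12, d15.
Note where the cutoff bites: d12 is checked, finds nothing changed, and keeps its cache.

First demand of the output computes:
  d1 = absv(-8) = 8
  d2 = sub(-8, 8) = -16
  d4 = mul(-16, -16) = 256
  d5 = add(-8, 8) = 0
  d7 = sub(0, 256) = -256
  d8 = min2(8, 0) = 0
  d9 = add(-256, -16) = -272
  d10 = max2(-256, 0) = 0
  d12 = absv(0) = 0
  d14 = add(-272, -256) = -528
  d15 = max2(0, 0) = 0
  d17 = add(-528, -256) = -784
  d20 = min2(-528, -784) = -784
  d21 = neg(8) = -8
  d22 = add(0, -8) = -8
  d23 = min2(-784, -8) = -784
  d24 = min2(-256, -784) = -784
  d26 = add(-272, -784) = -1056

After the edit, cleaning proceeds:
  d1: a read changed (s5 -8->-1) — executes, giving 1.
  d2: a read changed (s5 -8->-1; d1 8->1) — executes, giving -2.
  d4: a read changed (d2 -16->-2; d2 -16->-2) — executes, giving 4.
  d5: a read changed (s5 -8->-1; d1 8->1) — executes, giving 0 — identical to its old value.
  d7: a read changed (d4 256->4) — executes, giving -4.
  d8: a read changed (d1 8->1) — executes, giving 0 — identical to its old value.
  d9: a read changed (d7 -256->-4; d2 -16->-2) — executes, giving -6.
  d10: a read changed (d7 -256->-4) — executes, giving 0 — identical to its old value.
  d12: dirty, but its reads are unchanged (d10 unchanged); cached 0 stands.
  d14: a read changed (d9 -272->-6; d7 -256->-4) — executes, giving -10.
  d15: dirty, but its reads are unchanged (d10 unchanged, d12 unchanged); cached 0 stands.
  d17: a read changed (d14 -528->-10; d7 -256->-4) — executes, giving -14.
  d20: a read changed (d14 -528->-10; d17 -784->-14) — executes, giving -14.
  d21: a read changed (d1 8->1) — executes, giving -1.
  d22: a read changed (d21 -8->-1) — executes, giving -1.
  d23: a read changed (d20 -784->-14; d22 -8->-1) — executes, giving -14.
  d24: a read changed (d7 -256->-4; d23 -784->-14) — executes, giving -14.
  d26: a read changed (d9 -272->-6; d24 -784->-14) — executes, giving -20.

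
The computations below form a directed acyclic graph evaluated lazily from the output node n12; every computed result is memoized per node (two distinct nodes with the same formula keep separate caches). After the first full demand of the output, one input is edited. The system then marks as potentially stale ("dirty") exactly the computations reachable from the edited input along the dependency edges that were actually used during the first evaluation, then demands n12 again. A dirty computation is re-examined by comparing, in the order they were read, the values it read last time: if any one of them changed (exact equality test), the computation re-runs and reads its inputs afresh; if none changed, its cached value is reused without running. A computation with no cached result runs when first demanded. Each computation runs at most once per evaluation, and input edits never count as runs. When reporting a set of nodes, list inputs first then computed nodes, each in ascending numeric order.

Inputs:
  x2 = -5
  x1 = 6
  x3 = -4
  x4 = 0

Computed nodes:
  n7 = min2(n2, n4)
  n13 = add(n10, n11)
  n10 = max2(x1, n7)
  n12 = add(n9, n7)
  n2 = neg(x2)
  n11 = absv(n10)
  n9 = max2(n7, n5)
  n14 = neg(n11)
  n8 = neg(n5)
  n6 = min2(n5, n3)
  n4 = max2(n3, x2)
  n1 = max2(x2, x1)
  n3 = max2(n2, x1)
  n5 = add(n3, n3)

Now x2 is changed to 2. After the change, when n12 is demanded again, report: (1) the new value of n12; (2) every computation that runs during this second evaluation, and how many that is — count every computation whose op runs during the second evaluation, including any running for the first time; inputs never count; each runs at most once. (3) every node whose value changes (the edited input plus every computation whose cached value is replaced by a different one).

First demand of the output computes:
  n2 = neg(-5) = 5
  n3 = max2(5, 6) = 6
  n4 = max2(6, -5) = 6
  n5 = add(6, 6) = 12
  n7 = min2(5, 6) = 5
  n9 = max2(5, 12) = 12
  n12 = add(12, 5) = 17

After the edit, cleaning proceeds:
  n2: a read changed (x2 -5->2) — executes, giving -2.
  n3: a read changed (n2 5->-2) — executes, giving 6 — identical to its old value.
  n4: a read changed (x2 -5->2) — executes, giving 6 — identical to its old value.
  n5: dirty, but its reads are unchanged (n3 unchanged, n3 unchanged); cached 12 stands.
  n7: a read changed (n2 5->-2) — executes, giving -2.
  n9: a read changed (n7 5->-2) — executes, giving 12 — identical to its old value.
  n12: a read changed (n7 5->-2) — executes, giving 10.

Note where the cutoff bites: n5 is checked, finds nothing changed, and keeps its cache.

Demanding n12 again yields 10.
6 computations run: n2, n3, n4, n7, n9, n12.
The nodes whose values change: x2, n2, n7, n12.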